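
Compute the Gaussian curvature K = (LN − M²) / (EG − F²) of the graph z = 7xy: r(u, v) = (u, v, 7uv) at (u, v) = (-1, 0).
K = -49/2500

Coefficients of the first fundamental form: E = 49*v^2 + 1, F = 49*u*v, G = 49*u^2 + 1.
Coefficients of the second fundamental form: L = 0, M = 7/sqrt(49*u^2 + 49*v^2 + 1), N = 0.
Assemble K = (LN − M²)/(EG − F²) = -49/(2401*u^4 + 4802*u^2*v^2 + 98*u^2 + 2401*v^4 + 98*v^2 + 1). At (u, v) = (-1, 0): K = -49/2500.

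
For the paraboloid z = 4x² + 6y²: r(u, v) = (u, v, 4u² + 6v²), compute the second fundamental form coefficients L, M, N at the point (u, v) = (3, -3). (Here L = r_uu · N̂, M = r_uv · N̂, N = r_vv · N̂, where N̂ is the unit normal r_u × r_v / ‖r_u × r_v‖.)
L = 8*sqrt(1873)/1873;  M = 0;  N = 12*sqrt(1873)/1873

Compute the unit normal N̂(u, v) = (-8*u/sqrt(64*u^2 + 144*v^2 + 1), -12*v/sqrt(64*u^2 + 144*v^2 + 1), 1/sqrt(64*u^2 + 144*v^2 + 1)), and the second partials r_uu, r_uv, r_vv. Take dot products:
  L(u, v) = r_uu · N̂ = 8/sqrt(64*u^2 + 144*v^2 + 1),
  M(u, v) = r_uv · N̂ = 0,
  N(u, v) = r_vv · N̂ = 12/sqrt(64*u^2 + 144*v^2 + 1).
Evaluating at (u, v) = (3, -3):
  L = 8*sqrt(1873)/1873, M = 0, N = 12*sqrt(1873)/1873.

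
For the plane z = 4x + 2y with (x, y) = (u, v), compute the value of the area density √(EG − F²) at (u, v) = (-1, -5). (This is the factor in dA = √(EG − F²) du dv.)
√(EG − F²)|_{(-1, -5)} = sqrt(21)

E = 17, F = 8, G = 5, so EG − F² = 21. Taking the positive square root: √(EG − F²) = sqrt(21). At (u, v) = (-1, -5): sqrt(21).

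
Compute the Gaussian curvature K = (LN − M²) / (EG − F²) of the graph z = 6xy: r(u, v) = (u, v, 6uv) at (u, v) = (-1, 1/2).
K = -9/529

Coefficients of the first fundamental form: E = 36*v^2 + 1, F = 36*u*v, G = 36*u^2 + 1.
Coefficients of the second fundamental form: L = 0, M = 6/sqrt(36*u^2 + 36*v^2 + 1), N = 0.
Assemble K = (LN − M²)/(EG − F²) = -36/(1296*u^4 + 2592*u^2*v^2 + 72*u^2 + 1296*v^4 + 72*v^2 + 1). At (u, v) = (-1, 1/2): K = -9/529.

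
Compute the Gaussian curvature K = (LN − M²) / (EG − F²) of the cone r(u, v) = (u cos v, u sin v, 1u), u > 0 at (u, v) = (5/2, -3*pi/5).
K = 0

Coefficients of the first fundamental form: E = 2, F = 0, G = u^2.
Coefficients of the second fundamental form: L = 0, M = 0, N = sqrt(2)*u^2/(2*Abs(u)).
Assemble K = (LN − M²)/(EG − F²) = 0. At (u, v) = (5/2, -3*pi/5): K = 0.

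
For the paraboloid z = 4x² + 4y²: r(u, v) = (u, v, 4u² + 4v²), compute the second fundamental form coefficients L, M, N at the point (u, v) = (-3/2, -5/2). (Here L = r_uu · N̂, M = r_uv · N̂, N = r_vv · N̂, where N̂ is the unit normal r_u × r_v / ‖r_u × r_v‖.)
L = 8*sqrt(545)/545;  M = 0;  N = 8*sqrt(545)/545

Compute the unit normal N̂(u, v) = (-8*u/sqrt(64*u^2 + 64*v^2 + 1), -8*v/sqrt(64*u^2 + 64*v^2 + 1), 1/sqrt(64*u^2 + 64*v^2 + 1)), and the second partials r_uu, r_uv, r_vv. Take dot products:
  L(u, v) = r_uu · N̂ = 8/sqrt(64*u^2 + 64*v^2 + 1),
  M(u, v) = r_uv · N̂ = 0,
  N(u, v) = r_vv · N̂ = 8/sqrt(64*u^2 + 64*v^2 + 1).
Evaluating at (u, v) = (-3/2, -5/2):
  L = 8*sqrt(545)/545, M = 0, N = 8*sqrt(545)/545.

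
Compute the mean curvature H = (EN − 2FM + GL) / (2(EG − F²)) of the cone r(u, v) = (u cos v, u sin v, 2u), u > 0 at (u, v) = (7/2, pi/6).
H = 2*sqrt(5)/35

With E = 5, F = 0, G = u^2, L = 0, M = 0, N = 2*sqrt(5)*u^2/(5*Abs(u)), assemble
  H = (EN − 2FM + GL) / (2(EG − F²)) = sqrt(5)/(5*Abs(u)).
At (u, v) = (7/2, pi/6): H = 2*sqrt(5)/35.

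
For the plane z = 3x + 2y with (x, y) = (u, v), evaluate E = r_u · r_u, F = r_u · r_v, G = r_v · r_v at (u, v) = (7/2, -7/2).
E = 10;  F = 6;  G = 5

Partials: r_u = (1, 0, 3), r_v = (0, 1, 2). As functions of (u, v):
  E = r_u · r_u = 10,
  F = r_u · r_v = 6,
  G = r_v · r_v = 5.
Evaluating at (u, v) = (7/2, -7/2): E = 10, F = 6, G = 5.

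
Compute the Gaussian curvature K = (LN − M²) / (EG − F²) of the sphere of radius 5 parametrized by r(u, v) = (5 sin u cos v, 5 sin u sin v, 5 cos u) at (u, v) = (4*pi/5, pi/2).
K = 1/25

Coefficients of the first fundamental form: E = 25, F = 0, G = 25*sin(u)^2.
Coefficients of the second fundamental form: L = -5*sin(u)/Abs(sin(u)), M = 0, N = -5*sin(u)^3/Abs(sin(u)).
Assemble K = (LN − M²)/(EG − F²) = 1/25. At (u, v) = (4*pi/5, pi/2): K = 1/25.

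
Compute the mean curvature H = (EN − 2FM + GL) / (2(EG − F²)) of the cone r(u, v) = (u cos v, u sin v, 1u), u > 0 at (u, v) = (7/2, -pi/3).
H = sqrt(2)/14

With E = 2, F = 0, G = u^2, L = 0, M = 0, N = sqrt(2)*u^2/(2*Abs(u)), assemble
  H = (EN − 2FM + GL) / (2(EG − F²)) = sqrt(2)/(4*Abs(u)).
At (u, v) = (7/2, -pi/3): H = sqrt(2)/14.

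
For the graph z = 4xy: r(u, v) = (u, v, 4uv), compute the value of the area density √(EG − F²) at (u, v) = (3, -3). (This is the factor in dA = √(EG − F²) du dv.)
√(EG − F²)|_{(3, -3)} = 17

E = 16*v^2 + 1, F = 16*u*v, G = 16*u^2 + 1, so EG − F² = 16*u^2 + 16*v^2 + 1. Taking the positive square root: √(EG − F²) = sqrt(16*u^2 + 16*v^2 + 1). At (u, v) = (3, -3): 17.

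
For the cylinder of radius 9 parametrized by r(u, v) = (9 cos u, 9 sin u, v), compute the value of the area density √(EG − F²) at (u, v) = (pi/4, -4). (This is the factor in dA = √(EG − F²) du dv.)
√(EG − F²)|_{(pi/4, -4)} = 9

E = 81, F = 0, G = 1, so EG − F² = 81. Taking the positive square root: √(EG − F²) = 9. At (u, v) = (pi/4, -4): 9.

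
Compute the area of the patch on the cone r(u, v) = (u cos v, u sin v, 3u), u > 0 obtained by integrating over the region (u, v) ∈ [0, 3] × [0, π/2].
Area = 9*sqrt(10)*pi/4

Area = ∫∫ √(EG − F²) du dv with √(EG − F²) = sqrt(10)*Abs(u). Integrating over [0, 3] × [0, π/2] gives 9*sqrt(10)*pi/4.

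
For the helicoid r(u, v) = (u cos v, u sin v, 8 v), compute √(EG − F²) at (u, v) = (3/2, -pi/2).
√(EG − F²)|_{(3/2, -pi/2)} = sqrt(265)/2

E = 1, F = 0, G = u^2 + 64; EG − F² = u^2 + 64; √(EG − F²) = sqrt(u^2 + 64). At the given point: sqrt(265)/2.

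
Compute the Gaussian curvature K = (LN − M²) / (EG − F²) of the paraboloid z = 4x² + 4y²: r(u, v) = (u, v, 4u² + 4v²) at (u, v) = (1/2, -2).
K = 64/74529

Coefficients of the first fundamental form: E = 64*u^2 + 1, F = 64*u*v, G = 64*v^2 + 1.
Coefficients of the second fundamental form: L = 8/sqrt(64*u^2 + 64*v^2 + 1), M = 0, N = 8/sqrt(64*u^2 + 64*v^2 + 1).
Assemble K = (LN − M²)/(EG − F²) = 64/(4096*u^4 + 8192*u^2*v^2 + 128*u^2 + 4096*v^4 + 128*v^2 + 1). At (u, v) = (1/2, -2): K = 64/74529.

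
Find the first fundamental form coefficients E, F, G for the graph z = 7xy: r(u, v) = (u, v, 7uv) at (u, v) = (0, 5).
E = 1226;  F = 0;  G = 1

Partials: r_u = (1, 0, 7*v), r_v = (0, 1, 7*u). As functions of (u, v):
  E = r_u · r_u = 49*v^2 + 1,
  F = r_u · r_v = 49*u*v,
  G = r_v · r_v = 49*u^2 + 1.
Evaluating at (u, v) = (0, 5): E = 1226, F = 0, G = 1.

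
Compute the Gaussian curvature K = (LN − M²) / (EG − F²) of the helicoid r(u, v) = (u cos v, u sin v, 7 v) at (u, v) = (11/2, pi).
K = -784/100489

Coefficients of the first fundamental form: E = 1, F = 0, G = u^2 + 49.
Coefficients of the second fundamental form: L = 0, M = -7/sqrt(u^2 + 49), N = 0.
Assemble K = (LN − M²)/(EG − F²) = -49/(u^2 + 49)^2. At (u, v) = (11/2, pi): K = -784/100489.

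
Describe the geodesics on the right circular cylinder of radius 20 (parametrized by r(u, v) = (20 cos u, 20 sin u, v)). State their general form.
The cylinder is flat (K = 0) and locally isometric to the plane via the development (u, v) ↦ (20 u, v). Geodesics are the pre-images of straight lines: circles (v constant), vertical lines (u constant), and helices (v = c · u + d) for constants c, d.

A right cylinder has E = 20², F = 0, G = 1, so EG − F² = 20², and L = −20, M = N = 0, giving K = (LN − M²)/(EG − F²) = 0 everywhere. A flat surface is locally isometric to the Euclidean plane via the map (u, v) ↦ (20 u, v). Straight lines in the (x̃, ỹ) plane pull back to: (a) horizontal circles (v = const), (b) vertical generators (u = const), and (c) helices (20 u tan θ = v, i.e. v = c · u + d).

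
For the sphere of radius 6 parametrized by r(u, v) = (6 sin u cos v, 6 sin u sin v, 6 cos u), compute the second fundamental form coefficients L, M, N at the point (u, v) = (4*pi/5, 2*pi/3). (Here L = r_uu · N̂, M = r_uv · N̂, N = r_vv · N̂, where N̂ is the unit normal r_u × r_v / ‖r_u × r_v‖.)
L = -6;  M = 0;  N = -15/4 + 3*sqrt(5)/4

Compute the unit normal N̂(u, v) = (sin(u)^2*cos(v)/Abs(sin(u)), sin(u)^2*sin(v)/Abs(sin(u)), sin(2*u)/(2*Abs(sin(u)))), and the second partials r_uu, r_uv, r_vv. Take dot products:
  L(u, v) = r_uu · N̂ = -6*sin(u)/Abs(sin(u)),
  M(u, v) = r_uv · N̂ = 0,
  N(u, v) = r_vv · N̂ = -6*sin(u)^3/Abs(sin(u)).
Evaluating at (u, v) = (4*pi/5, 2*pi/3):
  L = -6, M = 0, N = -15/4 + 3*sqrt(5)/4.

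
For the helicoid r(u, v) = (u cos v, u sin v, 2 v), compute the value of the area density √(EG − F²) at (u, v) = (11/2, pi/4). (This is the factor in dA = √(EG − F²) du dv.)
√(EG − F²)|_{(11/2, pi/4)} = sqrt(137)/2

E = 1, F = 0, G = u^2 + 4, so EG − F² = u^2 + 4. Taking the positive square root: √(EG − F²) = sqrt(u^2 + 4). At (u, v) = (11/2, pi/4): sqrt(137)/2.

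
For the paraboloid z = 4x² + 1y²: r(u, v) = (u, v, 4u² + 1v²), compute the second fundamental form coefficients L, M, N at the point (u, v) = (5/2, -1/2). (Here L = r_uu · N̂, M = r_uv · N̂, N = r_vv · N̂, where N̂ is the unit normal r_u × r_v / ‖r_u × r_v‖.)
L = 4*sqrt(402)/201;  M = 0;  N = sqrt(402)/201

Compute the unit normal N̂(u, v) = (-8*u/sqrt(64*u^2 + 4*v^2 + 1), -2*v/sqrt(64*u^2 + 4*v^2 + 1), 1/sqrt(64*u^2 + 4*v^2 + 1)), and the second partials r_uu, r_uv, r_vv. Take dot products:
  L(u, v) = r_uu · N̂ = 8/sqrt(64*u^2 + 4*v^2 + 1),
  M(u, v) = r_uv · N̂ = 0,
  N(u, v) = r_vv · N̂ = 2/sqrt(64*u^2 + 4*v^2 + 1).
Evaluating at (u, v) = (5/2, -1/2):
  L = 4*sqrt(402)/201, M = 0, N = sqrt(402)/201.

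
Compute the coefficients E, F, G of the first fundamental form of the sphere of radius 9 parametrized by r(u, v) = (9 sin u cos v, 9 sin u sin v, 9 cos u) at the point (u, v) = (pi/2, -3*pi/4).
E = 81;  F = 0;  G = 81

Partials: r_u = (9*cos(u)*cos(v), 9*sin(v)*cos(u), -9*sin(u)), r_v = (-9*sin(u)*sin(v), 9*sin(u)*cos(v), 0). As functions of (u, v):
  E = r_u · r_u = 81,
  F = r_u · r_v = 0,
  G = r_v · r_v = 81*sin(u)^2.
Evaluating at (u, v) = (pi/2, -3*pi/4): E = 81, F = 0, G = 81.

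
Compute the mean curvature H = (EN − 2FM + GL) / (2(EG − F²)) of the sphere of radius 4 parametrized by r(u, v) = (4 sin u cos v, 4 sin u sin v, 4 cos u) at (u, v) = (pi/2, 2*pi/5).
H = -1/4

With E = 16, F = 0, G = 16*sin(u)^2, L = -4*sin(u)/Abs(sin(u)), M = 0, N = -4*sin(u)^3/Abs(sin(u)), assemble
  H = (EN − 2FM + GL) / (2(EG − F²)) = -sin(u)/(4*Abs(sin(u))).
At (u, v) = (pi/2, 2*pi/5): H = -1/4.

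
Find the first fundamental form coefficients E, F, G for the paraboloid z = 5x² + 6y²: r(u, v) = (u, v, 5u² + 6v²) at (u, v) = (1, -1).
E = 101;  F = -120;  G = 145

Partials: r_u = (1, 0, 10*u), r_v = (0, 1, 12*v). As functions of (u, v):
  E = r_u · r_u = 100*u^2 + 1,
  F = r_u · r_v = 120*u*v,
  G = r_v · r_v = 144*v^2 + 1.
Evaluating at (u, v) = (1, -1): E = 101, F = -120, G = 145.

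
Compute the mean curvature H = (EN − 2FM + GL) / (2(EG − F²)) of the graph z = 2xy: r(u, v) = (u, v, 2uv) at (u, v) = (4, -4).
H = 128*sqrt(129)/16641

With E = 4*v^2 + 1, F = 4*u*v, G = 4*u^2 + 1, L = 0, M = 2/sqrt(4*u^2 + 4*v^2 + 1), N = 0, assemble
  H = (EN − 2FM + GL) / (2(EG − F²)) = -8*u*v/(4*u^2 + 4*v^2 + 1)^(3/2).
At (u, v) = (4, -4): H = 128*sqrt(129)/16641.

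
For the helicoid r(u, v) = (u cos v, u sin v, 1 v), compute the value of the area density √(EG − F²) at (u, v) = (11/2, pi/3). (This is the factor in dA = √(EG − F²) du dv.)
√(EG − F²)|_{(11/2, pi/3)} = 5*sqrt(5)/2

E = 1, F = 0, G = u^2 + 1, so EG − F² = u^2 + 1. Taking the positive square root: √(EG − F²) = sqrt(u^2 + 1). At (u, v) = (11/2, pi/3): 5*sqrt(5)/2.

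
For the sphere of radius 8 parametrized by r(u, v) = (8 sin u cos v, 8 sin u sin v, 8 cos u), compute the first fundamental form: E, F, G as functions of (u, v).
E = 64;  F = 0;  G = 64*sin(u)^2

Compute partials: r_u = (8*cos(u)*cos(v), 8*sin(v)*cos(u), -8*sin(u)), r_v = (-8*sin(u)*sin(v), 8*sin(u)*cos(v), 0). Then
  E = r_u · r_u = 64,
  F = r_u · r_v = 0,
  G = r_v · r_v = 64*sin(u)^2.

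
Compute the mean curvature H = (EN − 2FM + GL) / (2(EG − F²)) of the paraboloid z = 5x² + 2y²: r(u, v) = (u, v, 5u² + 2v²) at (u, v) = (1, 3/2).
H = 387*sqrt(137)/18769

With E = 100*u^2 + 1, F = 40*u*v, G = 16*v^2 + 1, L = 10/sqrt(100*u^2 + 16*v^2 + 1), M = 0, N = 4/sqrt(100*u^2 + 16*v^2 + 1), assemble
  H = (EN − 2FM + GL) / (2(EG − F²)) = (200*u^2 + 80*v^2 + 7)/(100*u^2 + 16*v^2 + 1)^(3/2).
At (u, v) = (1, 3/2): H = 387*sqrt(137)/18769.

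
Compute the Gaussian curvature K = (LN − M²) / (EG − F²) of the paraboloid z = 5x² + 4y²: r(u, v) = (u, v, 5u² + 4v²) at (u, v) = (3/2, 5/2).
K = 20/97969

Coefficients of the first fundamental form: E = 100*u^2 + 1, F = 80*u*v, G = 64*v^2 + 1.
Coefficients of the second fundamental form: L = 10/sqrt(100*u^2 + 64*v^2 + 1), M = 0, N = 8/sqrt(100*u^2 + 64*v^2 + 1).
Assemble K = (LN − M²)/(EG − F²) = 80/(10000*u^4 + 12800*u^2*v^2 + 200*u^2 + 4096*v^4 + 128*v^2 + 1). At (u, v) = (3/2, 5/2): K = 20/97969.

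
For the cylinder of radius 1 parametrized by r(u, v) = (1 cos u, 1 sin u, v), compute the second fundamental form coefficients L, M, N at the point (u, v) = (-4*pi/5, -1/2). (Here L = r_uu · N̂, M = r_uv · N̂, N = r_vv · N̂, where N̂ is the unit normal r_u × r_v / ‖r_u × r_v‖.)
L = -1;  M = 0;  N = 0

Compute the unit normal N̂(u, v) = (cos(u), sin(u), 0), and the second partials r_uu, r_uv, r_vv. Take dot products:
  L(u, v) = r_uu · N̂ = -1,
  M(u, v) = r_uv · N̂ = 0,
  N(u, v) = r_vv · N̂ = 0.
Evaluating at (u, v) = (-4*pi/5, -1/2):
  L = -1, M = 0, N = 0.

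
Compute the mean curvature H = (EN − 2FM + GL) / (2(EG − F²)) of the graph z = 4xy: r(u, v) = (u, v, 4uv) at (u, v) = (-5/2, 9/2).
H = 144*sqrt(17)/7225

With E = 16*v^2 + 1, F = 16*u*v, G = 16*u^2 + 1, L = 0, M = 4/sqrt(16*u^2 + 16*v^2 + 1), N = 0, assemble
  H = (EN − 2FM + GL) / (2(EG − F²)) = -64*u*v/(16*u^2 + 16*v^2 + 1)^(3/2).
At (u, v) = (-5/2, 9/2): H = 144*sqrt(17)/7225.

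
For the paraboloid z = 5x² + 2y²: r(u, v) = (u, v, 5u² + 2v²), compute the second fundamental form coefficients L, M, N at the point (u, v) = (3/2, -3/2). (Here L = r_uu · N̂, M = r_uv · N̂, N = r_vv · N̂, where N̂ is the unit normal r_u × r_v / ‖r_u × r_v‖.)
L = 5*sqrt(262)/131;  M = 0;  N = 2*sqrt(262)/131

Compute the unit normal N̂(u, v) = (-10*u/sqrt(100*u^2 + 16*v^2 + 1), -4*v/sqrt(100*u^2 + 16*v^2 + 1), 1/sqrt(100*u^2 + 16*v^2 + 1)), and the second partials r_uu, r_uv, r_vv. Take dot products:
  L(u, v) = r_uu · N̂ = 10/sqrt(100*u^2 + 16*v^2 + 1),
  M(u, v) = r_uv · N̂ = 0,
  N(u, v) = r_vv · N̂ = 4/sqrt(100*u^2 + 16*v^2 + 1).
Evaluating at (u, v) = (3/2, -3/2):
  L = 5*sqrt(262)/131, M = 0, N = 2*sqrt(262)/131.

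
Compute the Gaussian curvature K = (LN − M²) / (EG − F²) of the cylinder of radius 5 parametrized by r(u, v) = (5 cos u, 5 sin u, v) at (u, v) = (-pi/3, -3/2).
K = 0

Coefficients of the first fundamental form: E = 25, F = 0, G = 1.
Coefficients of the second fundamental form: L = -5, M = 0, N = 0.
Assemble K = (LN − M²)/(EG − F²) = 0. At (u, v) = (-pi/3, -3/2): K = 0.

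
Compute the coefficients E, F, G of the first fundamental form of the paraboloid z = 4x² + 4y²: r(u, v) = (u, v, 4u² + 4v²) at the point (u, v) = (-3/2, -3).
E = 145;  F = 288;  G = 577

Partials: r_u = (1, 0, 8*u), r_v = (0, 1, 8*v). As functions of (u, v):
  E = r_u · r_u = 64*u^2 + 1,
  F = r_u · r_v = 64*u*v,
  G = r_v · r_v = 64*v^2 + 1.
Evaluating at (u, v) = (-3/2, -3): E = 145, F = 288, G = 577.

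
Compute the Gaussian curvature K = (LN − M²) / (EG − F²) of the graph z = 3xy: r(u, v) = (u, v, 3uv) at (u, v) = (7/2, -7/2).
K = -36/196249

Coefficients of the first fundamental form: E = 9*v^2 + 1, F = 9*u*v, G = 9*u^2 + 1.
Coefficients of the second fundamental form: L = 0, M = 3/sqrt(9*u^2 + 9*v^2 + 1), N = 0.
Assemble K = (LN − M²)/(EG − F²) = -9/(81*u^4 + 162*u^2*v^2 + 18*u^2 + 81*v^4 + 18*v^2 + 1). At (u, v) = (7/2, -7/2): K = -36/196249.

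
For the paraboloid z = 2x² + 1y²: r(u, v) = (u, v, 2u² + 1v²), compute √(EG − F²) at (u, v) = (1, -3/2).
√(EG − F²)|_{(1, -3/2)} = sqrt(26)

E = 16*u^2 + 1, F = 8*u*v, G = 4*v^2 + 1; EG − F² = 16*u^2 + 4*v^2 + 1; √(EG − F²) = sqrt(16*u^2 + 4*v^2 + 1). At the given point: sqrt(26).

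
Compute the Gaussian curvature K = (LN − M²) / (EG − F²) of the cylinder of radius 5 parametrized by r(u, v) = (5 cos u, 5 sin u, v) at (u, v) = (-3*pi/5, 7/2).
K = 0

Coefficients of the first fundamental form: E = 25, F = 0, G = 1.
Coefficients of the second fundamental form: L = -5, M = 0, N = 0.
Assemble K = (LN − M²)/(EG − F²) = 0. At (u, v) = (-3*pi/5, 7/2): K = 0.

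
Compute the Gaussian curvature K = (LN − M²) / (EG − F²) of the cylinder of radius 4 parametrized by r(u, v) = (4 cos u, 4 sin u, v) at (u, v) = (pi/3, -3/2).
K = 0

Coefficients of the first fundamental form: E = 16, F = 0, G = 1.
Coefficients of the second fundamental form: L = -4, M = 0, N = 0.
Assemble K = (LN − M²)/(EG − F²) = 0. At (u, v) = (pi/3, -3/2): K = 0.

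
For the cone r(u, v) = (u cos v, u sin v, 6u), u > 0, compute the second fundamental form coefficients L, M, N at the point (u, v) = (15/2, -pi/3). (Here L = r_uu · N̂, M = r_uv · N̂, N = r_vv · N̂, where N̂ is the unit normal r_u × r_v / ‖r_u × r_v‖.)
L = 0;  M = 0;  N = 45*sqrt(37)/37

Compute the unit normal N̂(u, v) = (-6*sqrt(37)*u*cos(v)/(37*Abs(u)), -6*sqrt(37)*u*sin(v)/(37*Abs(u)), sqrt(37)*u/(37*Abs(u))), and the second partials r_uu, r_uv, r_vv. Take dot products:
  L(u, v) = r_uu · N̂ = 0,
  M(u, v) = r_uv · N̂ = 0,
  N(u, v) = r_vv · N̂ = 6*sqrt(37)*u^2/(37*Abs(u)).
Evaluating at (u, v) = (15/2, -pi/3):
  L = 0, M = 0, N = 45*sqrt(37)/37.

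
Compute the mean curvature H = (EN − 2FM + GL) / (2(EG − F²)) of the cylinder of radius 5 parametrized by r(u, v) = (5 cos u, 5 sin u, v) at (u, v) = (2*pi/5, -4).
H = -1/10

With E = 25, F = 0, G = 1, L = -5, M = 0, N = 0, assemble
  H = (EN − 2FM + GL) / (2(EG − F²)) = -1/10.
At (u, v) = (2*pi/5, -4): H = -1/10.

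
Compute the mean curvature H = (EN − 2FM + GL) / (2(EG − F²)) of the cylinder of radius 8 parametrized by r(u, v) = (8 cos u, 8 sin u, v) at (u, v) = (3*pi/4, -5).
H = -1/16

With E = 64, F = 0, G = 1, L = -8, M = 0, N = 0, assemble
  H = (EN − 2FM + GL) / (2(EG − F²)) = -1/16.
At (u, v) = (3*pi/4, -5): H = -1/16.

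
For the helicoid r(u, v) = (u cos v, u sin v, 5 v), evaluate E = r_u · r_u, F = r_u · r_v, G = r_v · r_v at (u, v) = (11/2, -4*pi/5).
E = 1;  F = 0;  G = 221/4

Partials: r_u = (cos(v), sin(v), 0), r_v = (-u*sin(v), u*cos(v), 5). As functions of (u, v):
  E = r_u · r_u = 1,
  F = r_u · r_v = 0,
  G = r_v · r_v = u^2 + 25.
Evaluating at (u, v) = (11/2, -4*pi/5): E = 1, F = 0, G = 221/4.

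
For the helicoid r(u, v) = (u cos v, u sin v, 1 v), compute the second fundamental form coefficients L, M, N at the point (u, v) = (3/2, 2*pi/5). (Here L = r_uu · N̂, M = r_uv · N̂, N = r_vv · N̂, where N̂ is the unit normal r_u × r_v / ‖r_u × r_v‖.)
L = 0;  M = -2*sqrt(13)/13;  N = 0

Compute the unit normal N̂(u, v) = (sin(v)/sqrt(u^2 + 1), -cos(v)/sqrt(u^2 + 1), u/sqrt(u^2 + 1)), and the second partials r_uu, r_uv, r_vv. Take dot products:
  L(u, v) = r_uu · N̂ = 0,
  M(u, v) = r_uv · N̂ = -1/sqrt(u^2 + 1),
  N(u, v) = r_vv · N̂ = 0.
Evaluating at (u, v) = (3/2, 2*pi/5):
  L = 0, M = -2*sqrt(13)/13, N = 0.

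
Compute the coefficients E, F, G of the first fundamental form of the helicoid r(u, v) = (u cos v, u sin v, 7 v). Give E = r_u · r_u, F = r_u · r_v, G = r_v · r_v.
E = 1;  F = 0;  G = u^2 + 49

Compute partials: r_u = (cos(v), sin(v), 0), r_v = (-u*sin(v), u*cos(v), 7). Then
  E = r_u · r_u = 1,
  F = r_u · r_v = 0,
  G = r_v · r_v = u^2 + 49.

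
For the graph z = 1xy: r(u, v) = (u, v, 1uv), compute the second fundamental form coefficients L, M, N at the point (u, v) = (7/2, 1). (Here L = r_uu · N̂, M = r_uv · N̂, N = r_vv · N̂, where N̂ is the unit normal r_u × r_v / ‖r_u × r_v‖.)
L = 0;  M = 2*sqrt(57)/57;  N = 0

Compute the unit normal N̂(u, v) = (-v/sqrt(u^2 + v^2 + 1), -u/sqrt(u^2 + v^2 + 1), 1/sqrt(u^2 + v^2 + 1)), and the second partials r_uu, r_uv, r_vv. Take dot products:
  L(u, v) = r_uu · N̂ = 0,
  M(u, v) = r_uv · N̂ = 1/sqrt(u^2 + v^2 + 1),
  N(u, v) = r_vv · N̂ = 0.
Evaluating at (u, v) = (7/2, 1):
  L = 0, M = 2*sqrt(57)/57, N = 0.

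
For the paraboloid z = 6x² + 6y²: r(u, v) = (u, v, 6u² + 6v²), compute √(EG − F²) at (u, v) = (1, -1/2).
√(EG − F²)|_{(1, -1/2)} = sqrt(181)

E = 144*u^2 + 1, F = 144*u*v, G = 144*v^2 + 1; EG − F² = 144*u^2 + 144*v^2 + 1; √(EG − F²) = sqrt(144*u^2 + 144*v^2 + 1). At the given point: sqrt(181).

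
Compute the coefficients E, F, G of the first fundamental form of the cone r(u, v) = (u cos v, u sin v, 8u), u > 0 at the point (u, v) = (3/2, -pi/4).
E = 65;  F = 0;  G = 9/4

Partials: r_u = (cos(v), sin(v), 8), r_v = (-u*sin(v), u*cos(v), 0). As functions of (u, v):
  E = r_u · r_u = 65,
  F = r_u · r_v = 0,
  G = r_v · r_v = u^2.
Evaluating at (u, v) = (3/2, -pi/4): E = 65, F = 0, G = 9/4.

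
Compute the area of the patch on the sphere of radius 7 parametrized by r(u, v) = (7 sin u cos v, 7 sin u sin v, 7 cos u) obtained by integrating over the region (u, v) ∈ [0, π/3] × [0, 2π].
Area = 49*pi

Area = ∫∫ √(EG − F²) du dv with √(EG − F²) = 49*Abs(sin(u)). Integrating over [0, π/3] × [0, 2π] gives 49*pi.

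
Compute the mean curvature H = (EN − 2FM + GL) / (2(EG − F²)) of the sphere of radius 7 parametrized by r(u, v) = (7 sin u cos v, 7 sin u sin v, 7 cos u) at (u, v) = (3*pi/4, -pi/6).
H = -1/7

With E = 49, F = 0, G = 49*sin(u)^2, L = -7*sin(u)/Abs(sin(u)), M = 0, N = -7*sin(u)^3/Abs(sin(u)), assemble
  H = (EN − 2FM + GL) / (2(EG − F²)) = -sin(u)/(7*Abs(sin(u))).
At (u, v) = (3*pi/4, -pi/6): H = -1/7.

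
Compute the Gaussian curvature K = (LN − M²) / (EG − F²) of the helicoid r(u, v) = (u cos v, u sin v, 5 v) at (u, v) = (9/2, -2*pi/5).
K = -400/32761

Coefficients of the first fundamental form: E = 1, F = 0, G = u^2 + 25.
Coefficients of the second fundamental form: L = 0, M = -5/sqrt(u^2 + 25), N = 0.
Assemble K = (LN − M²)/(EG − F²) = -25/(u^2 + 25)^2. At (u, v) = (9/2, -2*pi/5): K = -400/32761.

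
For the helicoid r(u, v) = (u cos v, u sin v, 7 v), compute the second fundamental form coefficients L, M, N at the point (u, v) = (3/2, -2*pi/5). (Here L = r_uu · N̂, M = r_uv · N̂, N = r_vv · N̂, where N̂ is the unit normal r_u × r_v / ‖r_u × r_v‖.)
L = 0;  M = -14*sqrt(205)/205;  N = 0

Compute the unit normal N̂(u, v) = (7*sin(v)/sqrt(u^2 + 49), -7*cos(v)/sqrt(u^2 + 49), u/sqrt(u^2 + 49)), and the second partials r_uu, r_uv, r_vv. Take dot products:
  L(u, v) = r_uu · N̂ = 0,
  M(u, v) = r_uv · N̂ = -7/sqrt(u^2 + 49),
  N(u, v) = r_vv · N̂ = 0.
Evaluating at (u, v) = (3/2, -2*pi/5):
  L = 0, M = -14*sqrt(205)/205, N = 0.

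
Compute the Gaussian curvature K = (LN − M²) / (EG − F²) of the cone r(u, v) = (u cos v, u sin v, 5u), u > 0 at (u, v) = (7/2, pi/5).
K = 0

Coefficients of the first fundamental form: E = 26, F = 0, G = u^2.
Coefficients of the second fundamental form: L = 0, M = 0, N = 5*sqrt(26)*u^2/(26*Abs(u)).
Assemble K = (LN − M²)/(EG − F²) = 0. At (u, v) = (7/2, pi/5): K = 0.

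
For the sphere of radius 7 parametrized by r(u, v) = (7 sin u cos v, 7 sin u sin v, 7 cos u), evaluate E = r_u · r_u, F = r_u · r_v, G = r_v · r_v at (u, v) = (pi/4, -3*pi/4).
E = 49;  F = 0;  G = 49/2

Partials: r_u = (7*cos(u)*cos(v), 7*sin(v)*cos(u), -7*sin(u)), r_v = (-7*sin(u)*sin(v), 7*sin(u)*cos(v), 0). As functions of (u, v):
  E = r_u · r_u = 49,
  F = r_u · r_v = 0,
  G = r_v · r_v = 49*sin(u)^2.
Evaluating at (u, v) = (pi/4, -3*pi/4): E = 49, F = 0, G = 49/2.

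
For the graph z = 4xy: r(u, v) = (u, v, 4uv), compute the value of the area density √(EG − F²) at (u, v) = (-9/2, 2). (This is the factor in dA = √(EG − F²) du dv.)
√(EG − F²)|_{(-9/2, 2)} = sqrt(389)

E = 16*v^2 + 1, F = 16*u*v, G = 16*u^2 + 1, so EG − F² = 16*u^2 + 16*v^2 + 1. Taking the positive square root: √(EG − F²) = sqrt(16*u^2 + 16*v^2 + 1). At (u, v) = (-9/2, 2): sqrt(389).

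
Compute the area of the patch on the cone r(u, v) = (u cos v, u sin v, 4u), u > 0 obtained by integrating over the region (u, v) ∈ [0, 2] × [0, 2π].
Area = 4*sqrt(17)*pi

Area = ∫∫ √(EG − F²) du dv with √(EG − F²) = sqrt(17)*Abs(u). Integrating over [0, 2] × [0, 2π] gives 4*sqrt(17)*pi.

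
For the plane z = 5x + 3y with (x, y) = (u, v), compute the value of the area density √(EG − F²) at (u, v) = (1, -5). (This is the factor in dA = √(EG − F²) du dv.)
√(EG − F²)|_{(1, -5)} = sqrt(35)

E = 26, F = 15, G = 10, so EG − F² = 35. Taking the positive square root: √(EG − F²) = sqrt(35). At (u, v) = (1, -5): sqrt(35).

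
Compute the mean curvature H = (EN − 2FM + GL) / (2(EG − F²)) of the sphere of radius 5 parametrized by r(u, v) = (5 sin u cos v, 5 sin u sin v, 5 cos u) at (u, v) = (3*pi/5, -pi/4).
H = -1/5

With E = 25, F = 0, G = 25*sin(u)^2, L = -5*sin(u)/Abs(sin(u)), M = 0, N = -5*sin(u)^3/Abs(sin(u)), assemble
  H = (EN − 2FM + GL) / (2(EG − F²)) = -sin(u)/(5*Abs(sin(u))).
At (u, v) = (3*pi/5, -pi/4): H = -1/5.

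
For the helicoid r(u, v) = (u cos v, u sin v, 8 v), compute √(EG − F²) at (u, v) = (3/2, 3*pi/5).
√(EG − F²)|_{(3/2, 3*pi/5)} = sqrt(265)/2

E = 1, F = 0, G = u^2 + 64; EG − F² = u^2 + 64; √(EG − F²) = sqrt(u^2 + 64). At the given point: sqrt(265)/2.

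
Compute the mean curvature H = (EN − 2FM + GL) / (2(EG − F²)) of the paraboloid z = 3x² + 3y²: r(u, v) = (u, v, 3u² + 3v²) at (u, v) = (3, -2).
H = 1410*sqrt(469)/219961

With E = 36*u^2 + 1, F = 36*u*v, G = 36*v^2 + 1, L = 6/sqrt(36*u^2 + 36*v^2 + 1), M = 0, N = 6/sqrt(36*u^2 + 36*v^2 + 1), assemble
  H = (EN − 2FM + GL) / (2(EG − F²)) = 6*(18*u^2 + 18*v^2 + 1)/(36*u^2 + 36*v^2 + 1)^(3/2).
At (u, v) = (3, -2): H = 1410*sqrt(469)/219961.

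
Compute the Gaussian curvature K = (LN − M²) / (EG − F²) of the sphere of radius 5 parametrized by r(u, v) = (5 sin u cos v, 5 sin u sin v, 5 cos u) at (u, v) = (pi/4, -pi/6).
K = 1/25

Coefficients of the first fundamental form: E = 25, F = 0, G = 25*sin(u)^2.
Coefficients of the second fundamental form: L = -5*sin(u)/Abs(sin(u)), M = 0, N = -5*sin(u)^3/Abs(sin(u)).
Assemble K = (LN − M²)/(EG − F²) = 1/25. At (u, v) = (pi/4, -pi/6): K = 1/25.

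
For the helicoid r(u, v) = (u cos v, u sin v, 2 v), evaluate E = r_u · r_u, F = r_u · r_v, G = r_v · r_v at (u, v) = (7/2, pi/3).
E = 1;  F = 0;  G = 65/4

Partials: r_u = (cos(v), sin(v), 0), r_v = (-u*sin(v), u*cos(v), 2). As functions of (u, v):
  E = r_u · r_u = 1,
  F = r_u · r_v = 0,
  G = r_v · r_v = u^2 + 4.
Evaluating at (u, v) = (7/2, pi/3): E = 1, F = 0, G = 65/4.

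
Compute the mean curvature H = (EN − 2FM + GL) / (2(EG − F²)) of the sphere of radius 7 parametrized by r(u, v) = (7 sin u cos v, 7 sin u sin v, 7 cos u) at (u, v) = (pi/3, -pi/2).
H = -1/7

With E = 49, F = 0, G = 49*sin(u)^2, L = -7*sin(u)/Abs(sin(u)), M = 0, N = -7*sin(u)^3/Abs(sin(u)), assemble
  H = (EN − 2FM + GL) / (2(EG − F²)) = -sin(u)/(7*Abs(sin(u))).
At (u, v) = (pi/3, -pi/2): H = -1/7.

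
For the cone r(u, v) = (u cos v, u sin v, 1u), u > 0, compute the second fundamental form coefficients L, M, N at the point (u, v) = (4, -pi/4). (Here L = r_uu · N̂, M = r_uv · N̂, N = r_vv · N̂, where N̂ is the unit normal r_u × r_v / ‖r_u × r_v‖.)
L = 0;  M = 0;  N = 2*sqrt(2)

Compute the unit normal N̂(u, v) = (-sqrt(2)*u*cos(v)/(2*Abs(u)), -sqrt(2)*u*sin(v)/(2*Abs(u)), sqrt(2)*u/(2*Abs(u))), and the second partials r_uu, r_uv, r_vv. Take dot products:
  L(u, v) = r_uu · N̂ = 0,
  M(u, v) = r_uv · N̂ = 0,
  N(u, v) = r_vv · N̂ = sqrt(2)*u^2/(2*Abs(u)).
Evaluating at (u, v) = (4, -pi/4):
  L = 0, M = 0, N = 2*sqrt(2).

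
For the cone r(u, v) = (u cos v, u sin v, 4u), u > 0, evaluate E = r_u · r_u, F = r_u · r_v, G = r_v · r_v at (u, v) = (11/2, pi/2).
E = 17;  F = 0;  G = 121/4

Partials: r_u = (cos(v), sin(v), 4), r_v = (-u*sin(v), u*cos(v), 0). As functions of (u, v):
  E = r_u · r_u = 17,
  F = r_u · r_v = 0,
  G = r_v · r_v = u^2.
Evaluating at (u, v) = (11/2, pi/2): E = 17, F = 0, G = 121/4.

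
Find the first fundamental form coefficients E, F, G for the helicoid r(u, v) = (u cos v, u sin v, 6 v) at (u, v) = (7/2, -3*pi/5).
E = 1;  F = 0;  G = 193/4

Partials: r_u = (cos(v), sin(v), 0), r_v = (-u*sin(v), u*cos(v), 6). As functions of (u, v):
  E = r_u · r_u = 1,
  F = r_u · r_v = 0,
  G = r_v · r_v = u^2 + 36.
Evaluating at (u, v) = (7/2, -3*pi/5): E = 1, F = 0, G = 193/4.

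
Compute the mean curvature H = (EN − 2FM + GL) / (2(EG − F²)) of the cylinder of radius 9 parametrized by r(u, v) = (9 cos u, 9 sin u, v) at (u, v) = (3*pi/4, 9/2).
H = -1/18

With E = 81, F = 0, G = 1, L = -9, M = 0, N = 0, assemble
  H = (EN − 2FM + GL) / (2(EG − F²)) = -1/18.
At (u, v) = (3*pi/4, 9/2): H = -1/18.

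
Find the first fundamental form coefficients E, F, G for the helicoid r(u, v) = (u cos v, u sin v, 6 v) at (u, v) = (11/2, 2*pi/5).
E = 1;  F = 0;  G = 265/4

Partials: r_u = (cos(v), sin(v), 0), r_v = (-u*sin(v), u*cos(v), 6). As functions of (u, v):
  E = r_u · r_u = 1,
  F = r_u · r_v = 0,
  G = r_v · r_v = u^2 + 36.
Evaluating at (u, v) = (11/2, 2*pi/5): E = 1, F = 0, G = 265/4.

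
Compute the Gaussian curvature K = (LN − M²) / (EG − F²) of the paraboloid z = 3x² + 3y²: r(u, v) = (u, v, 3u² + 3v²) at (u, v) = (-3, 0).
K = 36/105625

Coefficients of the first fundamental form: E = 36*u^2 + 1, F = 36*u*v, G = 36*v^2 + 1.
Coefficients of the second fundamental form: L = 6/sqrt(36*u^2 + 36*v^2 + 1), M = 0, N = 6/sqrt(36*u^2 + 36*v^2 + 1).
Assemble K = (LN − M²)/(EG − F²) = 36/(1296*u^4 + 2592*u^2*v^2 + 72*u^2 + 1296*v^4 + 72*v^2 + 1). At (u, v) = (-3, 0): K = 36/105625.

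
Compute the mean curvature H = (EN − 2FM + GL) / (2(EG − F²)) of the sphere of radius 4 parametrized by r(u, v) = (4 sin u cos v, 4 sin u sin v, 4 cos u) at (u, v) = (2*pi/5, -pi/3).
H = -1/4

With E = 16, F = 0, G = 16*sin(u)^2, L = -4*sin(u)/Abs(sin(u)), M = 0, N = -4*sin(u)^3/Abs(sin(u)), assemble
  H = (EN − 2FM + GL) / (2(EG − F²)) = -sin(u)/(4*Abs(sin(u))).
At (u, v) = (2*pi/5, -pi/3): H = -1/4.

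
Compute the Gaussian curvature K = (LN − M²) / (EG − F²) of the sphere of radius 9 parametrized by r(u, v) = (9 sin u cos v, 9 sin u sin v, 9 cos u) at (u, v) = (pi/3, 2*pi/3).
K = 1/81

Coefficients of the first fundamental form: E = 81, F = 0, G = 81*sin(u)^2.
Coefficients of the second fundamental form: L = -9*sin(u)/Abs(sin(u)), M = 0, N = -9*sin(u)^3/Abs(sin(u)).
Assemble K = (LN − M²)/(EG − F²) = 1/81. At (u, v) = (pi/3, 2*pi/3): K = 1/81.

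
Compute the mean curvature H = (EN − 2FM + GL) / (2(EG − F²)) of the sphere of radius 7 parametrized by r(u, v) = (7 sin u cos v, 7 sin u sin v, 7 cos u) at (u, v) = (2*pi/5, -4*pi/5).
H = -1/7

With E = 49, F = 0, G = 49*sin(u)^2, L = -7*sin(u)/Abs(sin(u)), M = 0, N = -7*sin(u)^3/Abs(sin(u)), assemble
  H = (EN − 2FM + GL) / (2(EG − F²)) = -sin(u)/(7*Abs(sin(u))).
At (u, v) = (2*pi/5, -4*pi/5): H = -1/7.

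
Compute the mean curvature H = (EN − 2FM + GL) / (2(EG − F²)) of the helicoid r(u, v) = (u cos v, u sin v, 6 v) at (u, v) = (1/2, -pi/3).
H = 0

With E = 1, F = 0, G = u^2 + 36, L = 0, M = -6/sqrt(u^2 + 36), N = 0, assemble
  H = (EN − 2FM + GL) / (2(EG − F²)) = 0.
At (u, v) = (1/2, -pi/3): H = 0.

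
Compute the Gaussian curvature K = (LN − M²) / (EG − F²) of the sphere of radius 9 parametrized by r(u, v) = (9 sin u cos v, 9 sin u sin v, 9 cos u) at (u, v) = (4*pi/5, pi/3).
K = 1/81

Coefficients of the first fundamental form: E = 81, F = 0, G = 81*sin(u)^2.
Coefficients of the second fundamental form: L = -9*sin(u)/Abs(sin(u)), M = 0, N = -9*sin(u)^3/Abs(sin(u)).
Assemble K = (LN − M²)/(EG − F²) = 1/81. At (u, v) = (4*pi/5, pi/3): K = 1/81.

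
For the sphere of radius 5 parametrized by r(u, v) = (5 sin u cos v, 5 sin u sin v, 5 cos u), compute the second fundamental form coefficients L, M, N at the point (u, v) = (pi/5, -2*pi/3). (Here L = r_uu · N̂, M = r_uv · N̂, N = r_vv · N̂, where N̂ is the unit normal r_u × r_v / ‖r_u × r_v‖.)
L = -5;  M = 0;  N = -25/8 + 5*sqrt(5)/8

Compute the unit normal N̂(u, v) = (sin(u)^2*cos(v)/Abs(sin(u)), sin(u)^2*sin(v)/Abs(sin(u)), sin(2*u)/(2*Abs(sin(u)))), and the second partials r_uu, r_uv, r_vv. Take dot products:
  L(u, v) = r_uu · N̂ = -5*sin(u)/Abs(sin(u)),
  M(u, v) = r_uv · N̂ = 0,
  N(u, v) = r_vv · N̂ = -5*sin(u)^3/Abs(sin(u)).
Evaluating at (u, v) = (pi/5, -2*pi/3):
  L = -5, M = 0, N = -25/8 + 5*sqrt(5)/8.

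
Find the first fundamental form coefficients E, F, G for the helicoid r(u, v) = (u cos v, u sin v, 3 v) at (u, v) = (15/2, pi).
E = 1;  F = 0;  G = 261/4

Partials: r_u = (cos(v), sin(v), 0), r_v = (-u*sin(v), u*cos(v), 3). As functions of (u, v):
  E = r_u · r_u = 1,
  F = r_u · r_v = 0,
  G = r_v · r_v = u^2 + 9.
Evaluating at (u, v) = (15/2, pi): E = 1, F = 0, G = 261/4.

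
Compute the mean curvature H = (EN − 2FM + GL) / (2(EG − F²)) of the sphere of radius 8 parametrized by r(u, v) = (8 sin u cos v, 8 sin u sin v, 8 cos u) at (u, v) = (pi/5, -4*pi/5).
H = -1/8

With E = 64, F = 0, G = 64*sin(u)^2, L = -8*sin(u)/Abs(sin(u)), M = 0, N = -8*sin(u)^3/Abs(sin(u)), assemble
  H = (EN − 2FM + GL) / (2(EG − F²)) = -sin(u)/(8*Abs(sin(u))).
At (u, v) = (pi/5, -4*pi/5): H = -1/8.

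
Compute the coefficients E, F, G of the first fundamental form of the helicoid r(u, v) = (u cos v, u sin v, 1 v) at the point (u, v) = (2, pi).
E = 1;  F = 0;  G = 5

Partials: r_u = (cos(v), sin(v), 0), r_v = (-u*sin(v), u*cos(v), 1). As functions of (u, v):
  E = r_u · r_u = 1,
  F = r_u · r_v = 0,
  G = r_v · r_v = u^2 + 1.
Evaluating at (u, v) = (2, pi): E = 1, F = 0, G = 5.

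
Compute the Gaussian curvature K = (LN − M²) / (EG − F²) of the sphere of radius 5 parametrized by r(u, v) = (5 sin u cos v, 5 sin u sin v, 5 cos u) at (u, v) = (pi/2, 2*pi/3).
K = 1/25

Coefficients of the first fundamental form: E = 25, F = 0, G = 25*sin(u)^2.
Coefficients of the second fundamental form: L = -5*sin(u)/Abs(sin(u)), M = 0, N = -5*sin(u)^3/Abs(sin(u)).
Assemble K = (LN − M²)/(EG − F²) = 1/25. At (u, v) = (pi/2, 2*pi/3): K = 1/25.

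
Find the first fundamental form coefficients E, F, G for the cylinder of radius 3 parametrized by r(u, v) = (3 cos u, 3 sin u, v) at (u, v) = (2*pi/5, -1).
E = 9;  F = 0;  G = 1

Partials: r_u = (-3*sin(u), 3*cos(u), 0), r_v = (0, 0, 1). As functions of (u, v):
  E = r_u · r_u = 9,
  F = r_u · r_v = 0,
  G = r_v · r_v = 1.
Evaluating at (u, v) = (2*pi/5, -1): E = 9, F = 0, G = 1.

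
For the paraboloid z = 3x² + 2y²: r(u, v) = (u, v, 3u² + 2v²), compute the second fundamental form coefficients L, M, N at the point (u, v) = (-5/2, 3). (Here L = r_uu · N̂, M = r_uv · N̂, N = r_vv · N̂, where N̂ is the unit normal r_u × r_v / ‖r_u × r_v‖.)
L = 3*sqrt(370)/185;  M = 0;  N = 2*sqrt(370)/185

Compute the unit normal N̂(u, v) = (-6*u/sqrt(36*u^2 + 16*v^2 + 1), -4*v/sqrt(36*u^2 + 16*v^2 + 1), 1/sqrt(36*u^2 + 16*v^2 + 1)), and the second partials r_uu, r_uv, r_vv. Take dot products:
  L(u, v) = r_uu · N̂ = 6/sqrt(36*u^2 + 16*v^2 + 1),
  M(u, v) = r_uv · N̂ = 0,
  N(u, v) = r_vv · N̂ = 4/sqrt(36*u^2 + 16*v^2 + 1).
Evaluating at (u, v) = (-5/2, 3):
  L = 3*sqrt(370)/185, M = 0, N = 2*sqrt(370)/185.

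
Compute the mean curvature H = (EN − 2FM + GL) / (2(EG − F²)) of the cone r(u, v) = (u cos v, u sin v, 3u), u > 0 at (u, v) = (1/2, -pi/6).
H = 3*sqrt(10)/10

With E = 10, F = 0, G = u^2, L = 0, M = 0, N = 3*sqrt(10)*u^2/(10*Abs(u)), assemble
  H = (EN − 2FM + GL) / (2(EG − F²)) = 3*sqrt(10)/(20*Abs(u)).
At (u, v) = (1/2, -pi/6): H = 3*sqrt(10)/10.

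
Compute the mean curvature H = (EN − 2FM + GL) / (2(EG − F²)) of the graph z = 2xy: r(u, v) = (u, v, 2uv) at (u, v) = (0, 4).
H = 0

With E = 4*v^2 + 1, F = 4*u*v, G = 4*u^2 + 1, L = 0, M = 2/sqrt(4*u^2 + 4*v^2 + 1), N = 0, assemble
  H = (EN − 2FM + GL) / (2(EG − F²)) = -8*u*v/(4*u^2 + 4*v^2 + 1)^(3/2).
At (u, v) = (0, 4): H = 0.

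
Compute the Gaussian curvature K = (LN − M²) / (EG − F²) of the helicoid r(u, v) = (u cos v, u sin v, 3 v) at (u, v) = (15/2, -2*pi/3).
K = -16/7569

Coefficients of the first fundamental form: E = 1, F = 0, G = u^2 + 9.
Coefficients of the second fundamental form: L = 0, M = -3/sqrt(u^2 + 9), N = 0.
Assemble K = (LN − M²)/(EG − F²) = -9/(u^2 + 9)^2. At (u, v) = (15/2, -2*pi/3): K = -16/7569.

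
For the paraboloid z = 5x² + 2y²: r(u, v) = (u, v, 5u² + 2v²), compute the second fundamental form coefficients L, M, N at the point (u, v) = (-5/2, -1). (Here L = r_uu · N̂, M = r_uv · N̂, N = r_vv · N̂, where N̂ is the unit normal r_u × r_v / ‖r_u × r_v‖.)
L = 5*sqrt(642)/321;  M = 0;  N = 2*sqrt(642)/321

Compute the unit normal N̂(u, v) = (-10*u/sqrt(100*u^2 + 16*v^2 + 1), -4*v/sqrt(100*u^2 + 16*v^2 + 1), 1/sqrt(100*u^2 + 16*v^2 + 1)), and the second partials r_uu, r_uv, r_vv. Take dot products:
  L(u, v) = r_uu · N̂ = 10/sqrt(100*u^2 + 16*v^2 + 1),
  M(u, v) = r_uv · N̂ = 0,
  N(u, v) = r_vv · N̂ = 4/sqrt(100*u^2 + 16*v^2 + 1).
Evaluating at (u, v) = (-5/2, -1):
  L = 5*sqrt(642)/321, M = 0, N = 2*sqrt(642)/321.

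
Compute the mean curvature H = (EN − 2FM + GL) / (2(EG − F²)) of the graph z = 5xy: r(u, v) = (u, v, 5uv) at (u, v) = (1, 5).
H = -625*sqrt(651)/423801

With E = 25*v^2 + 1, F = 25*u*v, G = 25*u^2 + 1, L = 0, M = 5/sqrt(25*u^2 + 25*v^2 + 1), N = 0, assemble
  H = (EN − 2FM + GL) / (2(EG − F²)) = -125*u*v/(25*u^2 + 25*v^2 + 1)^(3/2).
At (u, v) = (1, 5): H = -625*sqrt(651)/423801.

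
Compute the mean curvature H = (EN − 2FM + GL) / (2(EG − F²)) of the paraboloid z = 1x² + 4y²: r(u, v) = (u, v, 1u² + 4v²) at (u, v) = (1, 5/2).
H = 421*sqrt(5)/18225

With E = 4*u^2 + 1, F = 16*u*v, G = 64*v^2 + 1, L = 2/sqrt(4*u^2 + 64*v^2 + 1), M = 0, N = 8/sqrt(4*u^2 + 64*v^2 + 1), assemble
  H = (EN − 2FM + GL) / (2(EG − F²)) = (16*u^2 + 64*v^2 + 5)/(4*u^2 + 64*v^2 + 1)^(3/2).
At (u, v) = (1, 5/2): H = 421*sqrt(5)/18225.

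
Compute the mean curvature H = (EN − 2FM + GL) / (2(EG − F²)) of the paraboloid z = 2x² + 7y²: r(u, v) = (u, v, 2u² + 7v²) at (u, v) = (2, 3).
H = 3985*sqrt(1829)/3345241

With E = 16*u^2 + 1, F = 56*u*v, G = 196*v^2 + 1, L = 4/sqrt(16*u^2 + 196*v^2 + 1), M = 0, N = 14/sqrt(16*u^2 + 196*v^2 + 1), assemble
  H = (EN − 2FM + GL) / (2(EG − F²)) = (112*u^2 + 392*v^2 + 9)/(16*u^2 + 196*v^2 + 1)^(3/2).
At (u, v) = (2, 3): H = 3985*sqrt(1829)/3345241.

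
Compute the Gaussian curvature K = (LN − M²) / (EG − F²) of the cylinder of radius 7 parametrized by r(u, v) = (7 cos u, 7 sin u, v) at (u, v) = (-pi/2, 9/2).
K = 0

Coefficients of the first fundamental form: E = 49, F = 0, G = 1.
Coefficients of the second fundamental form: L = -7, M = 0, N = 0.
Assemble K = (LN − M²)/(EG − F²) = 0. At (u, v) = (-pi/2, 9/2): K = 0.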